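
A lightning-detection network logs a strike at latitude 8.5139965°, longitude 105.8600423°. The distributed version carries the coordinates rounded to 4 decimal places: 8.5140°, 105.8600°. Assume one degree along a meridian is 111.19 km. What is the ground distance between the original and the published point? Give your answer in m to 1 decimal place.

The latitude changed by -0.0000035° and the longitude by +0.0000423°.
North–south shift: -0.0000035 × 111190 = -0.389165 m.
E–W at 8.514°: 0.0000423° × 111190 × cos 8.514° = 0.0000423 × 111190 × 0.9890 ≈ 4.6515 m.
Combined displacement = (0.389165² + 4.6515²)^½ ≈ 4.66776 m.

4.7 m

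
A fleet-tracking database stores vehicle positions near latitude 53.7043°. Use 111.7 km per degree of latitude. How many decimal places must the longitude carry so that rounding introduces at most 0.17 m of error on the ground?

At 53.7043° one degree of longitude covers 111700 × cos 53.7043° ≈ 111700 × 0.5920 ≈ 66121.1 m.
N decimal places → at most half a unit in the last place, 0.5 × 10⁻ᴺ° = 66121.1/2 × 10⁻ᴺ m.
Need 0.5 × 66121.1 × 10⁻ᴺ ≤ 0.17 → 10⁻ᴺ ≤ 5.142e-06, so N ≥ 5.29.
At 5 places the error can reach 0.331 m, but 6 places keeps it to 0.0331 m.

6 decimal places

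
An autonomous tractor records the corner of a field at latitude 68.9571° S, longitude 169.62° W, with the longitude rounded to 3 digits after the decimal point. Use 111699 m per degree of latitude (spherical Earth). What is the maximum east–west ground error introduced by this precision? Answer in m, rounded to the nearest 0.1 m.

20.1 m

Rounding to 3 decimal places leaves the longitude within ±0.0005° of the true value.
At latitude 68.9571° a degree of longitude spans 111699 m × cos 68.9571° = 111699 × 0.3591 ≈ 40107.4 m.
Maximum E–W displacement: 0.0005 × 40107.4 = 20.0537 m.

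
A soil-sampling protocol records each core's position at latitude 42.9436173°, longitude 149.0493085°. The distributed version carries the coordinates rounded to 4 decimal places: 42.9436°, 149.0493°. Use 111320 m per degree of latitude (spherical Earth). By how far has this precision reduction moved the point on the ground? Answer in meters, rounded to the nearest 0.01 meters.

2.05 meters

Δlat = 42.9436173 − 42.9436 = +0.0000173°; Δlon = 149.0493085 − 149.0493 = +0.0000085°.
N–S: 0.0000173° × 111320 m/° = 1.92584 m.
East–west at this latitude: 0.0000085° × 111320 × cos 42.9436° ≈ 0.0000085 × 81489 = 0.692656 m.
Distance: √(1.92584² + 0.692656²) ≈ 2.04661 m.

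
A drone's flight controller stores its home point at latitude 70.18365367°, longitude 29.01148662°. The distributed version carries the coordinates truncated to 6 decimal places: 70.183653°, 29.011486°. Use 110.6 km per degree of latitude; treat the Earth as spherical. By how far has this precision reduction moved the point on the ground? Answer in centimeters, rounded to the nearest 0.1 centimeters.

Δlat = 70.18365367 − 70.183653 = +0.00000067°; Δlon = 29.01148662 − 29.011486 = +0.00000062°.
North–south shift: 0.00000067 × 110600 = 0.074102 m.
E–W at 70.1837°: 0.00000062° × 110600 × cos 70.1837° = 0.00000062 × 110600 × 0.3390 ≈ 0.0232463 m.
Distance: √(0.074102² + 0.0232463²) ≈ 0.0776627 m.
That is 0.0776627 m = 7.7663 cm.

7.8 centimeters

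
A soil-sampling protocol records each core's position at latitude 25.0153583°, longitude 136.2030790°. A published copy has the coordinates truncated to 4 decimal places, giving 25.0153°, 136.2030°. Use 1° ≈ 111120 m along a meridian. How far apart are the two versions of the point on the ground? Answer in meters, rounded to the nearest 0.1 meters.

Δlat = 25.0153583 − 25.0153 = +0.0000583°; Δlon = 136.2030790 − 136.2030 = +0.0000790°.
North–south shift: 0.0000583 × 111120 = 6.4783 m.
East–west at this latitude: 0.0000790° × 111120 × cos 25.0153° ≈ 0.0000790 × 100696 = 7.95501 m.
Combined displacement = (6.4783² + 7.95501²)^½ ≈ 10.2592 m.

10.3 meters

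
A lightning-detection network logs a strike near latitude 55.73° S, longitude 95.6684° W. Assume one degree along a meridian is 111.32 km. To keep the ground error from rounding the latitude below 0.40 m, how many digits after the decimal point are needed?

6 decimal places

One degree of latitude covers 111320 m.
With N decimal places the half-ulp bound is 0.5·10⁻ᴺ°, or 0.5·10⁻ᴺ × 111320 m on the ground.
Need 0.5 × 111320 × 10⁻ᴺ ≤ 0.40 → 10⁻ᴺ ≤ 7.186e-06, so N ≥ 5.14.
At 5 places the error can reach 0.557 m, but 6 places keeps it to 0.0557 m.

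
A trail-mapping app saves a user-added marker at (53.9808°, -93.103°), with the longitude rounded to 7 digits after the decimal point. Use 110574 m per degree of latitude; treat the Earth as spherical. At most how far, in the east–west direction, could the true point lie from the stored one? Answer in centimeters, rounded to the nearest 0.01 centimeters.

0.33 centimeters

Rounding to 7 decimal places leaves the longitude within ±5e-08° of the true value.
Parallels shrink by cos φ, so at 53.9808° a degree of longitude is 110574 × 0.5881 ≈ 65023.7 m.
So at most 5e-08° × 65023.7 ≈ 0.00325119 m east–west.
That is 0.00325119 m = 0.32512 cm.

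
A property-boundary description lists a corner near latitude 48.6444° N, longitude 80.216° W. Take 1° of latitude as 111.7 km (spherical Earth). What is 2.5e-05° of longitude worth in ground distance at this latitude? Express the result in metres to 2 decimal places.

1.85 metres

One degree of longitude here spans 111700 × cos 48.6444° = 111700 × 0.6607 ≈ 73803.6 m; 2.5e-05° of that is 1.84509 m.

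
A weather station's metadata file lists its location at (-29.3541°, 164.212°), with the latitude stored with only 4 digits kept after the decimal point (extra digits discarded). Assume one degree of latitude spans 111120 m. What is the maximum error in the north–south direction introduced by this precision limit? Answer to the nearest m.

Truncating at 4 decimal places can drop up to a full unit in the last place, so the latitude may be off by as much as 0.0001°.
North–south distance: 0.0001° × 111120 m/° = 11.112 m.

11 m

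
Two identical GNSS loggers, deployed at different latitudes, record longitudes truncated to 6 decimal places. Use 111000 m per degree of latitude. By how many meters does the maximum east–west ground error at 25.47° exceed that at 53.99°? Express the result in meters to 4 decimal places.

0.0350 meters

Truncating at 6 decimal places can drop up to a full unit in the last place, so the longitude may be off by as much as 1e-06°.
At 25.47°: 1e-06° × 111000 × cos 25.47° = 1e-06 × 111000 × 0.9028 ≈ 0.10021 m.
Error at 53.99° = 1e-06° × 111000 × cos 53.99° ≈ 0.111 × 0.5879 = 0.06526 m.
Difference: 0.10021 − 0.06526 = 0.034952 m.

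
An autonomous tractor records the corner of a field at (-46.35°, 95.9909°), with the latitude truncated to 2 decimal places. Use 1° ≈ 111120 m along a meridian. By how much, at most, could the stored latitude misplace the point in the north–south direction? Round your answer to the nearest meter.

1111 meters

Truncating at 2 decimal places can drop up to a full unit in the last place, so the latitude may be off by as much as 0.01°.
Along the meridian that is 0.01° × 111120 m/° = 1111.2 m.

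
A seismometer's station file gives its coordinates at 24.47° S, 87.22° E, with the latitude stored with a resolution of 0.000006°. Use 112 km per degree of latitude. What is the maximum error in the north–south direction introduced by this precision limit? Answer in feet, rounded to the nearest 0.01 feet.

1.10 feet

With a 0.000006° grid the true value lies within half a step, ±0.000006°/2 = ±3e-06°, of the stored one.
Along the meridian that is 3e-06° × 112000 m/° = 0.336 m.
Converting: 0.336 m × 3.2808 ft/m ≈ 1.1024 ft.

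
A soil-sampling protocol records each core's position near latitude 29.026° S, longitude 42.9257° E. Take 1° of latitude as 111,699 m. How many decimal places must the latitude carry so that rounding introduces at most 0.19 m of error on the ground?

One degree of latitude covers 111699 m.
Rounding to N decimal places gives at most 0.5 × 10⁻ᴺ degrees of error, i.e. 0.5 × 10⁻ᴺ × 111699 m.
Setting 55849.5 × 10⁻ᴺ ≤ 0.19 gives 10ᴺ ≥ 2.939e+05, i.e. N ≥ 5.47.
N = 5 would give 0.558 m (too coarse); N = 6 gives 0.0558 m ≤ 0.19 m.

6 decimal places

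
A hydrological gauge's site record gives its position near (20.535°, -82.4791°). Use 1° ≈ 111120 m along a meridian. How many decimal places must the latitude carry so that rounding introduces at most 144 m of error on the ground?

3

One degree of latitude covers 111120 m.
With N decimal places the half-ulp bound is 0.5·10⁻ᴺ°, or 0.5·10⁻ᴺ × 111120 m on the ground.
Need 0.5 × 111120 × 10⁻ᴺ ≤ 144 → 10⁻ᴺ ≤ 2.592e-03, so N ≥ 2.59.
N = 2 would give 556 m (too coarse); N = 3 gives 55.6 m ≤ 144 m.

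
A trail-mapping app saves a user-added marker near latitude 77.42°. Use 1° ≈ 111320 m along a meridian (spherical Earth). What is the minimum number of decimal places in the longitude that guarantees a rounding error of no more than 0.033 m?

6 decimal places

At 77.42° one degree of longitude covers 111320 × cos 77.42° ≈ 111320 × 0.2178 ≈ 24245.8 m.
Rounding to N decimal places gives at most 0.5 × 10⁻ᴺ degrees of error, i.e. 0.5 × 10⁻ᴺ × 24245.8 m.
Setting 12122.9 × 10⁻ᴺ ≤ 0.033 gives 10ᴺ ≥ 3.674e+05, i.e. N ≥ 5.57.
So 6 decimal places suffice (0.0121 m); 5 would allow up to 0.121 m.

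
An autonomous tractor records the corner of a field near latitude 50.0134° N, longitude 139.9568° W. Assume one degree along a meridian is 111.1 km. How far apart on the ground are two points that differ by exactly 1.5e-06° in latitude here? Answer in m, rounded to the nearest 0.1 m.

1.5e-06° × 111100 m/° = 0.16665 m.

0.2 m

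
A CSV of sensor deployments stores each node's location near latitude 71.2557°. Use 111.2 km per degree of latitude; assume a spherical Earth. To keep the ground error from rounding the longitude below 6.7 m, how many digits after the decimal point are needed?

At 71.2557° one degree of longitude covers 111200 × cos 71.2557° ≈ 111200 × 0.3213 ≈ 35733.6 m.
N decimal places → at most half a unit in the last place, 0.5 × 10⁻ᴺ° = 35733.6/2 × 10⁻ᴺ m.
Need 0.5 × 35733.6 × 10⁻ᴺ ≤ 6.7 → 10⁻ᴺ ≤ 3.750e-04, so N ≥ 3.43.
N = 3 would give 17.9 m (too coarse); N = 4 gives 1.79 m ≤ 6.7 m.

4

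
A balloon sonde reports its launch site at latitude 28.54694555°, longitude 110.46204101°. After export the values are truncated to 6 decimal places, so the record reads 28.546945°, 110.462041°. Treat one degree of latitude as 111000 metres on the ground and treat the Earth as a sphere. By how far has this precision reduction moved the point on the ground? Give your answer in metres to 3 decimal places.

0.061 metres

The latitude changed by +0.00000055° and the longitude by +0.00000001°.
North–south shift: 0.00000055 × 111000 = 0.06105 m.
East–west at this latitude: 0.00000001° × 111000 × cos 28.5469° ≈ 0.00000001 × 97505.3 = 0.000975052 m.
Distance: √(0.06105² + 0.000975052²) ≈ 0.0610578 m.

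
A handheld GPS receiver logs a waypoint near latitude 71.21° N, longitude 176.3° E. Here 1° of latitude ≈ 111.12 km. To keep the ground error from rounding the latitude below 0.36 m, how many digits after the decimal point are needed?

One degree of latitude covers 111120 m.
N decimal places → at most half a unit in the last place, 0.5 × 10⁻ᴺ° = 111120/2 × 10⁻ᴺ m.
Setting 55560 × 10⁻ᴺ ≤ 0.36 gives 10ᴺ ≥ 1.543e+05, i.e. N ≥ 5.19.
So 6 decimal places suffice (0.0556 m); 5 would allow up to 0.556 m.

6 decimal places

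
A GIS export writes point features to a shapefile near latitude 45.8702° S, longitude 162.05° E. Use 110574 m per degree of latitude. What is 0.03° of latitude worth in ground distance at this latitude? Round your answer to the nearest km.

3 km

0.03° × 110574 m/° = 3317.22 m.
That is 3317.22 m = 3.3172 km.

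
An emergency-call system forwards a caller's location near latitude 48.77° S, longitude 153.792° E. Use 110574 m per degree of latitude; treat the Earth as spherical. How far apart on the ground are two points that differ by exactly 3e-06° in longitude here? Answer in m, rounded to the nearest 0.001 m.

One degree of longitude here spans 110574 × cos 48.77° = 110574 × 0.6591 ≈ 72877.5 m; 3e-06° of that is 0.218632 m.

0.219 m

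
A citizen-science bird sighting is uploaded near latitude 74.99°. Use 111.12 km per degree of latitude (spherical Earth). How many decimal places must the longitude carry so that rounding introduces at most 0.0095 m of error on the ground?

7 decimal places

At 74.99° one degree of longitude covers 111120 × cos 74.99° ≈ 111120 × 0.2590 ≈ 28778.7 m.
N decimal places → at most half a unit in the last place, 0.5 × 10⁻ᴺ° = 28778.7/2 × 10⁻ᴺ m.
Need 0.5 × 28778.7 × 10⁻ᴺ ≤ 0.0095 → 10⁻ᴺ ≤ 6.602e-07, so N ≥ 6.18.
N = 6 would give 0.0144 m (too coarse); N = 7 gives 0.00144 m ≤ 0.0095 m.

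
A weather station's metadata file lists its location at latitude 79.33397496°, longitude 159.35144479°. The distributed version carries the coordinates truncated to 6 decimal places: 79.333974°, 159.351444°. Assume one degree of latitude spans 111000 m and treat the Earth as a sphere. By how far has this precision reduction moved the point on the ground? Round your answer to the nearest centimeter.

11 centimeters

The latitude changed by +0.00000096° and the longitude by +0.00000079°.
N–S: 0.00000096° × 111000 m/° = 0.10656 m.
East–west at this latitude: 0.00000079° × 111000 × cos 79.334° ≈ 0.00000079 × 20544.3 = 0.01623 m.
Hypotenuse of the two orthogonal shifts: √(0.10656² + 0.01623²) = 0.107789 m.
That is 0.107789 m = 10.779 cm.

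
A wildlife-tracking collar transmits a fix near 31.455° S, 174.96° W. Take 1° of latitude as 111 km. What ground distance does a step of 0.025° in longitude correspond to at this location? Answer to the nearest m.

0.025° of longitude at 31.455° is 0.025 × 111000 × cos 31.455° ≈ 0.025 × 94688.6 = 2367.21 m.

2367 m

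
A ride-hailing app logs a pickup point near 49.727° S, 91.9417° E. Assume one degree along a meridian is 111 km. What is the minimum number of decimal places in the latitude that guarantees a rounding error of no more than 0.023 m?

One degree of latitude covers 111000 m.
N decimal places → at most half a unit in the last place, 0.5 × 10⁻ᴺ° = 111000/2 × 10⁻ᴺ m.
Setting 55500 × 10⁻ᴺ ≤ 0.023 gives 10ᴺ ≥ 2.413e+06, i.e. N ≥ 6.38.
N = 6 would give 0.0555 m (too coarse); N = 7 gives 0.00555 m ≤ 0.023 m.

7 decimal places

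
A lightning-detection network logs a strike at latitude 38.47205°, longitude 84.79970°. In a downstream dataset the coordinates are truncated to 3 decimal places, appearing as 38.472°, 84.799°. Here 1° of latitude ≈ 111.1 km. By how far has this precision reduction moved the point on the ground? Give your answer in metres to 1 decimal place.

The latitude changed by +0.00005° and the longitude by +0.00070°.
N–S: 0.00005° × 111100 m/° = 5.555 m.
E–W at 38.472°: 0.00070° × 111100 × cos 38.472° = 0.00070 × 111100 × 0.7829 ≈ 60.8871 m.
Distance: √(5.555² + 60.8871²) ≈ 61.14 m.

61.1 metres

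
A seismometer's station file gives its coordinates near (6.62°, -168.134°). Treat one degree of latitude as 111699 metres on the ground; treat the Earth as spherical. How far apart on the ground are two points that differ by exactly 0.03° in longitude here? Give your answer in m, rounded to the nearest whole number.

0.03° of longitude at 6.62° is 0.03 × 111699 × cos 6.62° ≈ 0.03 × 110954 = 3328.63 m.

3329 m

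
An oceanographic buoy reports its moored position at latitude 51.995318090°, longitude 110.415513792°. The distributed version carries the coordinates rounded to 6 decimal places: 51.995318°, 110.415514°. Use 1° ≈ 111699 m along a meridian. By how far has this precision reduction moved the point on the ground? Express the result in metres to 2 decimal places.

Δlat = 51.995318090 − 51.995318 = +0.000000090°; Δlon = 110.415513792 − 110.415514 = -0.000000208°.
N–S: 0.000000090° × 111699 m/° = 0.0100529 m.
E–W at 51.9953°: -0.000000208° × 111699 × cos 51.9953° = -0.000000208 × 111699 × 0.6157 ≈ -0.0143054 m.
Distance: √(0.0100529² + 0.0143054²) ≈ 0.0174844 m.

0.02 metres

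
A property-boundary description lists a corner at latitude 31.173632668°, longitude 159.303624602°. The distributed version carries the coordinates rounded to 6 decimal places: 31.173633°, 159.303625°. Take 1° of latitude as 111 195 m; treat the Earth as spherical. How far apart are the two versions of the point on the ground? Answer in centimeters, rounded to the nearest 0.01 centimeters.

Δlat = 31.173632668 − 31.173633 = -0.000000332°; Δlon = 159.303624602 − 159.303625 = -0.000000398°.
N–S: -0.000000332° × 111195 m/° = -0.0369167 m.
E–W at 31.1736°: -0.000000398° × 111195 × cos 31.1736° = -0.000000398 × 111195 × 0.8556 ≈ -0.0378652 m.
Hypotenuse of the two orthogonal shifts: √(0.0369167² + 0.0378652²) = 0.0528831 m.
That is 0.0528831 m = 5.2883 cm.

5.29 centimeters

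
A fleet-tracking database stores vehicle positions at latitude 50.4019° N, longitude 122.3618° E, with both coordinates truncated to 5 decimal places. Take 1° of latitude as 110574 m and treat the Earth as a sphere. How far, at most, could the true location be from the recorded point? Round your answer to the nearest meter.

1 meters

Truncating at 5 decimal places can drop up to a full unit in the last place, so each coordinate may be off by as much as 1e-05°.
N–S: 1e-05° × 110574 m/° = 1.10574 m.
Longitude error → 1e-05 × 110574 × cos 50.4019° = 1e-05 × 110574 × 0.6374 ≈ 0.704797 m.
Worst case both components are at the extreme and orthogonal: √(1.10574² + 0.704797²) ≈ 1.31126 m.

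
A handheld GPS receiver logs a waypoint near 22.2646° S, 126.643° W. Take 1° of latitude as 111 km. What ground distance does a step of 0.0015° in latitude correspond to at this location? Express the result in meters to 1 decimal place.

Along a meridian 0.0015° is 0.0015 × 111000 = 166.5 m.

166.5 meters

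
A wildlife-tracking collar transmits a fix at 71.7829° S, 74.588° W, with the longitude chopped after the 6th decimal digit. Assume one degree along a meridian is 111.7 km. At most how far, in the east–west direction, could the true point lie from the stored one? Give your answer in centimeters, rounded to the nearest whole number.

3 centimeters

Truncating at 6 decimal places can drop up to a full unit in the last place, so the longitude may be off by as much as 1e-06°.
Parallels shrink by cos φ, so at 71.7829° a degree of longitude is 111700 × 0.3126 ≈ 34919.5 m.
East–west error: 1e-06° × 34919.5 m/° ≈ 0.0349195 m.
That is 0.0349195 m = 3.4919 cm.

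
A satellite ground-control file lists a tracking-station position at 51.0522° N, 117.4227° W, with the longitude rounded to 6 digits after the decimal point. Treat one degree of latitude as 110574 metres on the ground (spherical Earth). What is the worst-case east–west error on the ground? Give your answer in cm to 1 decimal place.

3.5 cm

Rounding to 6 decimal places leaves the longitude within ±5e-07° of the true value.
At latitude 51.0522° a degree of longitude spans 110574 m × cos 51.0522° = 110574 × 0.6286 ≈ 69508.2 m.
Maximum E–W displacement: 5e-07 × 69508.2 = 0.0347541 m.
That is 0.0347541 m = 3.4754 cm.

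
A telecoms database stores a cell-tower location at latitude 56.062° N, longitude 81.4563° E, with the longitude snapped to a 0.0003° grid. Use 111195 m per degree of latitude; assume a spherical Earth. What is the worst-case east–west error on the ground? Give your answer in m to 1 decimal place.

With a 0.0003° grid the true value lies within half a step, ±0.0003°/2 = ±0.00015°, of the stored one.
Parallels shrink by cos φ, so at 56.062° a degree of longitude is 111195 × 0.5583 ≈ 62079.7 m.
So at most 0.00015° × 62079.7 ≈ 9.31195 m east–west.

9.3 m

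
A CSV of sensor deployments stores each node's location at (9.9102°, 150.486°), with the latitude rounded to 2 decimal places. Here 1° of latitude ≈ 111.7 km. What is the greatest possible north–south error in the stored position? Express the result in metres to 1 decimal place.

558.5 metres

Rounding to 2 decimal places leaves the latitude within ±0.005° of the true value.
Along the meridian that is 0.005° × 111700 m/° = 558.5 m.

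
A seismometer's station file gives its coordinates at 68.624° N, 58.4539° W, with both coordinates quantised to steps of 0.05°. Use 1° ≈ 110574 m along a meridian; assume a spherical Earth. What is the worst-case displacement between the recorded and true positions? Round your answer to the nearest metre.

2942 metres

With a 0.05° grid the true value lies within half a step, ±0.05°/2 = ±0.025°, of the stored one.
N–S: 0.025° × 110574 m/° = 2764.35 m.
East–west component at 68.624°: 0.025° × 110574 × cos 68.624° ≈ 0.025 × 40302.8 ≈ 1007.57 m.
The two errors are perpendicular, so the maximum displacement is √(2764.35² + 1007.57²) ≈ 2942.25 m.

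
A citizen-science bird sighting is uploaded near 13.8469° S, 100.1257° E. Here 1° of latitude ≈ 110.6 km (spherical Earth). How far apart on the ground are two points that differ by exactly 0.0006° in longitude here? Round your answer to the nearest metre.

64 metres

One degree of longitude here spans 110600 × cos 13.8469° = 110600 × 0.9709 ≈ 107386 m; 0.0006° of that is 64.4315 m.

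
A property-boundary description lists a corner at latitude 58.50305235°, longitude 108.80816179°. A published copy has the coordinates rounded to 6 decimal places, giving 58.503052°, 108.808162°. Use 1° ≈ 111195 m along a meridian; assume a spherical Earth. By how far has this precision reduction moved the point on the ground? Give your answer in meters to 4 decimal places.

0.0408 meters

The latitude changed by +0.00000035° and the longitude by -0.00000021°.
North–south shift: 0.00000035 × 111195 = 0.0389183 m.
East–west at this latitude: -0.00000021° × 111195 × cos 58.5031° ≈ -0.00000021 × 58094.2 = -0.0121998 m.
Distance: √(0.0389183² + 0.0121998²) ≈ 0.0407856 m.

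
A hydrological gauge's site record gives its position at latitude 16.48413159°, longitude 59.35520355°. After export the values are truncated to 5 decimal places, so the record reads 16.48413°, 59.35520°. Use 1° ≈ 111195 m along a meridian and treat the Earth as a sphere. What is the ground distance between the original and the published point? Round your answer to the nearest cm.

The latitude changed by +0.00000159° and the longitude by +0.00000355°.
North–south shift: 0.00000159 × 111195 = 0.1768 m.
E–W at 16.4841°: 0.00000355° × 111195 × cos 16.4841° = 0.00000355 × 111195 × 0.9589 ≈ 0.378518 m.
Hypotenuse of the two orthogonal shifts: √(0.1768² + 0.378518²) = 0.417773 m.
That is 0.417773 m = 41.777 cm.

42 cm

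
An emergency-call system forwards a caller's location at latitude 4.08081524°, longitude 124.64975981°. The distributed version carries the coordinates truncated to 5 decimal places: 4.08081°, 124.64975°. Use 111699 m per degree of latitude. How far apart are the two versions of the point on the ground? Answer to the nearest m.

Δlat = 4.08081524 − 4.08081 = +0.00000524°; Δlon = 124.64975981 − 124.64975 = +0.00000981°.
N–S: 0.00000524° × 111699 m/° = 0.585303 m.
East–west at this latitude: 0.00000981° × 111699 × cos 4.08081° ≈ 0.00000981 × 111416 = 1.09299 m.
Hypotenuse of the two orthogonal shifts: √(0.585303² + 1.09299²) = 1.23984 m.

1 m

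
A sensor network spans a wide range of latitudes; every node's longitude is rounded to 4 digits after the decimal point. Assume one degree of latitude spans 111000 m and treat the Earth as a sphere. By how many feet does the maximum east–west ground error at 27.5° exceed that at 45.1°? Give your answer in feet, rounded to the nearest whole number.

Rounding to 4 decimal places leaves the longitude within ±5e-05° of the true value.
Error at 27.5° = 5e-05° × 111000 × cos 27.5° ≈ 5.55 × 0.8870 = 4.9229 m.
Error at 45.1° = 5e-05° × 111000 × cos 45.1° ≈ 5.55 × 0.7059 = 3.9176 m.
Difference: 4.9229 − 3.9176 = 1.0053 m.
Converting: 1.00532 m × 3.2808 ft/m ≈ 3.2983 ft.

3 feet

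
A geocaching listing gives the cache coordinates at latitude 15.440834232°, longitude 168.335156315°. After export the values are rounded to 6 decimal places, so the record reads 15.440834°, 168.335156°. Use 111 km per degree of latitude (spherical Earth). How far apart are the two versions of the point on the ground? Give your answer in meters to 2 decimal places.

Δlat = 15.440834232 − 15.440834 = +0.000000232°; Δlon = 168.335156315 − 168.335156 = +0.000000315°.
North–south shift: 0.000000232 × 111000 = 0.025752 m.
East–west at this latitude: 0.000000315° × 111000 × cos 15.4408° ≈ 0.000000315 × 106994 = 0.033703 m.
Combined displacement = (0.025752² + 0.033703²)^½ ≈ 0.0424153 m.

0.04 meters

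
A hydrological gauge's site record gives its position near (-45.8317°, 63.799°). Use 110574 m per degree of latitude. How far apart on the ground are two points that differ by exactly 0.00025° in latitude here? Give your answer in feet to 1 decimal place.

90.7 feet

0.00025° × 110574 m/° = 27.6435 m.
Converting: 27.6435 m × 3.2808 ft/m ≈ 90.694 ft.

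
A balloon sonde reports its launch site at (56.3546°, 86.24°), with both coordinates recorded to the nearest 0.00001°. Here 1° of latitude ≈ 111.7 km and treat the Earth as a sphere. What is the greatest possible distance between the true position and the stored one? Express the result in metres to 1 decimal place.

0.6 metres

Rounding to 5 decimal places leaves each coordinate within ±5e-06° of the true value.
Latitude error → 5e-06 × 111700 = 0.5585 m along the meridian.
East–west component at 56.3546°: 5e-06° × 111700 × cos 56.3546° ≈ 5e-06 × 61887.5 ≈ 0.309438 m.
Combining orthogonally: (0.5585² + 0.309438²)^½ ≈ 0.638493 m.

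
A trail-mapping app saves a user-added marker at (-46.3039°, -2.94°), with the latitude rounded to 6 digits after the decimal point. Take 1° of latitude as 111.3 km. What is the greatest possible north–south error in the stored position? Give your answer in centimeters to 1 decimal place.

5.6 centimeters

Rounding to 6 decimal places leaves the latitude within ±5e-07° of the true value.
North–south distance: 5e-07° × 111300 m/° = 0.05565 m.
That is 0.05565 m = 5.565 cm.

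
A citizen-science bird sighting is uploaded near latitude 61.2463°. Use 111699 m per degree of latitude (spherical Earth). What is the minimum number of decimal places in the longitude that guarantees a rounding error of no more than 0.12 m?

6 decimal places

At 61.2463° one degree of longitude covers 111699 × cos 61.2463° ≈ 111699 × 0.4810 ≈ 53732.3 m.
N decimal places → at most half a unit in the last place, 0.5 × 10⁻ᴺ° = 53732.3/2 × 10⁻ᴺ m.
Need 0.5 × 53732.3 × 10⁻ᴺ ≤ 0.12 → 10⁻ᴺ ≤ 4.467e-06, so N ≥ 5.35.
So 6 decimal places suffice (0.0269 m); 5 would allow up to 0.269 m.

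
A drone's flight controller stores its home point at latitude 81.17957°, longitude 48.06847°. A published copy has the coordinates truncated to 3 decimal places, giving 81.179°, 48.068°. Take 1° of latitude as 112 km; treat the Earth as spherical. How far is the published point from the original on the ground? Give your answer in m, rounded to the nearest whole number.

64 m

Δlat = 81.17957 − 81.179 = +0.00057°; Δlon = 48.06847 − 48.068 = +0.00047°.
N–S: 0.00057° × 112000 m/° = 63.84 m.
East–west at this latitude: 0.00047° × 112000 × cos 81.179° ≈ 0.00047 × 17175 = 8.07224 m.
Combined displacement = (63.84² + 8.07224²)^½ ≈ 64.3483 m.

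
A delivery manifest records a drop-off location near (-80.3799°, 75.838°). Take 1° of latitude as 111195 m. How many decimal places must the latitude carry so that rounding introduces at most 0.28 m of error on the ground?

6 decimal places

One degree of latitude covers 111195 m.
N decimal places → at most half a unit in the last place, 0.5 × 10⁻ᴺ° = 111195/2 × 10⁻ᴺ m.
Setting 55597.5 × 10⁻ᴺ ≤ 0.28 gives 10ᴺ ≥ 1.986e+05, i.e. N ≥ 5.30.
So 6 decimal places suffice (0.0556 m); 5 would allow up to 0.556 m.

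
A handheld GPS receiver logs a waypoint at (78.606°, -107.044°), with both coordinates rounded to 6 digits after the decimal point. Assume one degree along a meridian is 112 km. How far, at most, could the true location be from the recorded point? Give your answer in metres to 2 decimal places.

Rounding to 6 decimal places leaves each coordinate within ±5e-07° of the true value.
North–south component: 5e-07° × 112000 = 0.056 m.
Longitude error → 5e-07 × 112000 × cos 78.606° = 5e-07 × 112000 × 0.1976 ≈ 0.0110631 m.
Combining orthogonally: (0.056² + 0.0110631²)^½ ≈ 0.0570823 m.

0.06 metres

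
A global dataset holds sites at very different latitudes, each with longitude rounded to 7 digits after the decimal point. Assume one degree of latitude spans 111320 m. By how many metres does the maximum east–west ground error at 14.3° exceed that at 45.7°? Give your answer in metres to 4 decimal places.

0.0015 metres

Rounding to 7 decimal places leaves the longitude within ±5e-08° of the true value.
At 14.3°: 5e-08° × 111320 × cos 14.3° = 5e-08 × 111320 × 0.9690 ≈ 0.0053935 m.
At 45.7°: 5e-08° × 111320 × cos 45.7° = 5e-08 × 111320 × 0.6984 ≈ 0.0038874 m.
Difference: 0.0053935 − 0.0038874 = 0.0015062 m.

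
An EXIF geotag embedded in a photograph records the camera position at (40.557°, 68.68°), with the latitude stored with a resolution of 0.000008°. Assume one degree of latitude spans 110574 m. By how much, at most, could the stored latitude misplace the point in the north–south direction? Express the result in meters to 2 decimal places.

With a 0.000008° grid the true value lies within half a step, ±0.000008°/2 = ±4e-06°, of the stored one.
So the N–S error is at most 4e-06 × 110574 = 0.442296 m.

0.44 meters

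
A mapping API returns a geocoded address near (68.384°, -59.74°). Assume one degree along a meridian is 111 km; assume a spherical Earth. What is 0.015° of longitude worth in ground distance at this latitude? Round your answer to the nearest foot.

At 68.384° a degree of longitude is 111000 × cos 68.384° ≈ 40890.6 m, so 0.015° corresponds to 613.36 m.
In feet: 613.36 m ÷ 0.3048 ≈ 2012.3 ft.

2012 feet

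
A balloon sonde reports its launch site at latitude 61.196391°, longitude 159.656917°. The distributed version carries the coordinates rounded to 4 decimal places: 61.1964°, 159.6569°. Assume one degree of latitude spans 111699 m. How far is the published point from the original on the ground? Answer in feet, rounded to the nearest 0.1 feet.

4.5 feet

Δlat = 61.196391 − 61.1964 = -0.000009°; Δlon = 159.656917 − 159.6569 = +0.000017°.
North–south shift: -0.000009 × 111699 = -1.00529 m.
East–west at this latitude: 0.000017° × 111699 × cos 61.1964° ≈ 0.000017 × 53817.6 = 0.914898 m.
Combined displacement = (1.00529² + 0.914898²)^½ ≈ 1.35928 m.
In feet: 1.35928 m ÷ 0.3048 ≈ 4.4596 ft.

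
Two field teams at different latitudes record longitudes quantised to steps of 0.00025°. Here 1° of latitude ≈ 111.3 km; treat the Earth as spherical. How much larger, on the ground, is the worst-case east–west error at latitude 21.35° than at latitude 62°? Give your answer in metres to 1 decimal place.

With a 0.00025° grid the true value lies within half a step, ±0.00025°/2 = ±0.000125°, of the stored one.
At 21.35°: 0.000125° × 111300 × cos 21.35° = 0.000125 × 111300 × 0.9314 ≈ 12.958 m.
Error at 62° = 0.000125° × 111300 × cos 62° ≈ 13.912 × 0.4695 = 6.5315 m.
So the lower-latitude error exceeds the higher by 12.958 − 6.5315 = 6.4262 m.

6.4 metres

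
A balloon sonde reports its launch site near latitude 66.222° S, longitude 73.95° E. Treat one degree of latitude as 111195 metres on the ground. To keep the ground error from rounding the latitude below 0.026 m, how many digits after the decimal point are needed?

One degree of latitude covers 111195 m.
Rounding to N decimal places gives at most 0.5 × 10⁻ᴺ degrees of error, i.e. 0.5 × 10⁻ᴺ × 111195 m.
Setting 55597.5 × 10⁻ᴺ ≤ 0.026 gives 10ᴺ ≥ 2.138e+06, i.e. N ≥ 6.33.
N = 6 would give 0.0556 m (too coarse); N = 7 gives 0.00556 m ≤ 0.026 m.

7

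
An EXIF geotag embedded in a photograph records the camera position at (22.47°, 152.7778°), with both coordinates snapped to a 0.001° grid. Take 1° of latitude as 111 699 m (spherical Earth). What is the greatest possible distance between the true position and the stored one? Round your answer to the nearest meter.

76 meters

With a 0.001° grid the true value lies within half a step, ±0.001°/2 = ±0.0005°, of the stored one.
North–south component: 0.0005° × 111699 = 55.8495 m.
Longitude error → 0.0005 × 111699 × cos 22.47° = 0.0005 × 111699 × 0.9241 ≈ 51.6094 m.
Worst case both components are at the extreme and orthogonal: √(55.8495² + 51.6094²) ≈ 76.044 m.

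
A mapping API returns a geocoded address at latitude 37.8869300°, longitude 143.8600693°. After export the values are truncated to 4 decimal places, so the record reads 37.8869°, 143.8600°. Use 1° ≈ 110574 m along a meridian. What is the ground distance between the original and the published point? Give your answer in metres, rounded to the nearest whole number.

Δlat = 37.8869300 − 37.8869 = +0.0000300°; Δlon = 143.8600693 − 143.8600 = +0.0000693°.
North–south shift: 0.0000300 × 110574 = 3.31722 m.
East–west at this latitude: 0.0000693° × 110574 × cos 37.8869° ≈ 0.0000693 × 87267.7 = 6.04765 m.
Distance: √(3.31722² + 6.04765²) ≈ 6.89768 m.

7 metres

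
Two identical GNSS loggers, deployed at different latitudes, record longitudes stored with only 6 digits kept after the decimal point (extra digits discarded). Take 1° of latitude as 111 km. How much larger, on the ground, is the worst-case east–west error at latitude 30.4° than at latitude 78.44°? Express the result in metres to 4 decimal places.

0.0735 metres

Truncating at 6 decimal places can drop up to a full unit in the last place, so the longitude may be off by as much as 1e-06°.
At 30.4°: 1e-06° × 111000 × cos 30.4° = 1e-06 × 111000 × 0.8625 ≈ 0.095739 m.
At 78.44°: 1e-06° × 111000 × cos 78.44° = 1e-06 × 111000 × 0.2004 ≈ 0.022244 m.
So the lower-latitude error exceeds the higher by 0.095739 − 0.022244 = 0.073495 m.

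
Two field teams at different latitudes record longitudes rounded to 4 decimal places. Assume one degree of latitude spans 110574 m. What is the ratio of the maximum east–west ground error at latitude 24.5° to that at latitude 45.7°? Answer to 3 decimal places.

1.303

Rounding to 4 decimal places leaves the longitude within ±5e-05° of the true value.
At 24.5°: 5e-05° × 110574 × cos 24.5° = 5e-05 × 110574 × 0.9100 ≈ 5.0309 m.
At 45.7°: 5e-05° × 110574 × cos 45.7° = 5e-05 × 110574 × 0.6984 ≈ 3.8613 m.
The ratio reduces to cos 24.5° / cos 45.7° = 0.9100/0.6984 ≈ 1.3029.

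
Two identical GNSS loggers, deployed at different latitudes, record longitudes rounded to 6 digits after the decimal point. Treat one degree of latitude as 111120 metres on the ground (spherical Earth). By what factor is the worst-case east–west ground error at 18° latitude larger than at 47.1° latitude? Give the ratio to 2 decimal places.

Rounding to 6 decimal places leaves the longitude within ±5e-07° of the true value.
Error at 18° = 5e-07° × 111120 × cos 18° ≈ 0.05556 × 0.9511 = 0.052841 m.
At 47.1°: 5e-07° × 111120 × cos 47.1° = 5e-07 × 111120 × 0.6807 ≈ 0.037821 m.
The ratio reduces to cos 18° / cos 47.1° = 0.9511/0.6807 ≈ 1.3971.

1.40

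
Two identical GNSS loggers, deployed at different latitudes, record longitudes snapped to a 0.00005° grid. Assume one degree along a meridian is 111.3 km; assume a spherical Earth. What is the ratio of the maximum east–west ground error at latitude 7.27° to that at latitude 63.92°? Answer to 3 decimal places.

2.256

With a 0.00005° grid the true value lies within half a step, ±0.00005°/2 = ±2.5e-05°, of the stored one.
At 7.27°: 2.5e-05° × 111300 × cos 7.27° = 2.5e-05 × 111300 × 0.9920 ≈ 2.7601 m.
At 63.92°: 2.5e-05° × 111300 × cos 63.92° = 2.5e-05 × 111300 × 0.4396 ≈ 1.2233 m.
The ratio reduces to cos 7.27° / cos 63.92° = 0.9920/0.4396 ≈ 2.2564.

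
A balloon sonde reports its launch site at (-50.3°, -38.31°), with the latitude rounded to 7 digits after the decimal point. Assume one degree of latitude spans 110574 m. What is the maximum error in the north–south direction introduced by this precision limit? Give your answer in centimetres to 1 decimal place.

0.6 centimetres

Rounding to 7 decimal places leaves the latitude within ±5e-08° of the true value.
North–south distance: 5e-08° × 110574 m/° = 0.0055287 m.
That is 0.0055287 m = 0.55287 cm.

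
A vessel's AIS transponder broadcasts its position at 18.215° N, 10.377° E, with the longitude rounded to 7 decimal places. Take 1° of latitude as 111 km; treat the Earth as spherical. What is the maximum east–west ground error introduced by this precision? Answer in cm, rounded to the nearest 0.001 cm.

Rounding to 7 decimal places leaves the longitude within ±5e-08° of the true value.
At latitude 18.215° a degree of longitude spans 111000 m × cos 18.215° = 111000 × 0.9499 ≈ 105438 m.
East–west error: 5e-08° × 105438 m/° ≈ 0.00527189 m.
That is 0.00527189 m = 0.52719 cm.

0.527 cm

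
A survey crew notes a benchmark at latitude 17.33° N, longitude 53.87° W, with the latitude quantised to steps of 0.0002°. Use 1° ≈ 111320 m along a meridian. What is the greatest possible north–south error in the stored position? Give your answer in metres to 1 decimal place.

With a 0.0002° grid the true value lies within half a step, ±0.0002°/2 = ±0.0001°, of the stored one.
North–south distance: 0.0001° × 111320 m/° = 11.132 m.

11.1 metres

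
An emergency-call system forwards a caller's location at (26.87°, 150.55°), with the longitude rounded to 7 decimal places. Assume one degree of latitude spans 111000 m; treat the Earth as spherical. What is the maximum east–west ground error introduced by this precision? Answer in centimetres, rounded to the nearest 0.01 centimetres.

0.50 centimetres

Rounding to 7 decimal places leaves the longitude within ±5e-08° of the true value.
At latitude 26.87° a degree of longitude spans 111000 m × cos 26.87° = 111000 × 0.8920 ≈ 99015.8 m.
East–west error: 5e-08° × 99015.8 m/° ≈ 0.00495079 m.
That is 0.00495079 m = 0.49508 cm.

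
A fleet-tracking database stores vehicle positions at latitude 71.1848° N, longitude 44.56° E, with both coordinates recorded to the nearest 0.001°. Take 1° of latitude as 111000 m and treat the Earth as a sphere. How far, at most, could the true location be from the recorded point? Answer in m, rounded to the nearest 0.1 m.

58.3 m

Rounding to 3 decimal places leaves each coordinate within ±0.0005° of the true value.
N–S: 0.0005° × 111000 m/° = 55.5 m.
East–west component at 71.1848°: 0.0005° × 111000 × cos 71.1848° ≈ 0.0005 × 35799.4 ≈ 17.8997 m.
Combining orthogonally: (55.5² + 17.8997²)^½ ≈ 58.3151 m.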